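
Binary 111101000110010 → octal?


Group into 3-bit groups: 111101000110010
  111 = 7
  101 = 5
  000 = 0
  110 = 6
  010 = 2
= 0o75062


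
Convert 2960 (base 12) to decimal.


Positional values (base 12):
  0 × 12^0 = 0 × 1 = 0
  6 × 12^1 = 6 × 12 = 72
  9 × 12^2 = 9 × 144 = 1296
  2 × 12^3 = 2 × 1728 = 3456
Sum = 0 + 72 + 1296 + 3456
= 4824


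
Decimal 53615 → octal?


Divide by 8 repeatedly:
53615 ÷ 8 = 6701 remainder 7
6701 ÷ 8 = 837 remainder 5
837 ÷ 8 = 104 remainder 5
104 ÷ 8 = 13 remainder 0
13 ÷ 8 = 1 remainder 5
1 ÷ 8 = 0 remainder 1
Reading remainders bottom-up:
= 0o150557


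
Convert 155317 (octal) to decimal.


Positional values:
Position 0: 7 × 8^0 = 7
Position 1: 1 × 8^1 = 8
Position 2: 3 × 8^2 = 192
Position 3: 5 × 8^3 = 2560
Position 4: 5 × 8^4 = 20480
Position 5: 1 × 8^5 = 32768
Sum = 7 + 8 + 192 + 2560 + 20480 + 32768
= 56015


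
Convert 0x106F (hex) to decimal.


Positional values:
Position 0: F × 16^0 = 15 × 1 = 15
Position 1: 6 × 16^1 = 6 × 16 = 96
Position 2: 0 × 16^2 = 0 × 256 = 0
Position 3: 1 × 16^3 = 1 × 4096 = 4096
Sum = 15 + 96 + 0 + 4096
= 4207


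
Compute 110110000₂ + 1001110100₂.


Align and add column by column (LSB to MSB, carry propagating):
  00110110000
+ 01001110100
  -----------
  col 0: 0 + 0 + 0 (carry in) = 0 → bit 0, carry out 0
  col 1: 0 + 0 + 0 (carry in) = 0 → bit 0, carry out 0
  col 2: 0 + 1 + 0 (carry in) = 1 → bit 1, carry out 0
  col 3: 0 + 0 + 0 (carry in) = 0 → bit 0, carry out 0
  col 4: 1 + 1 + 0 (carry in) = 2 → bit 0, carry out 1
  col 5: 1 + 1 + 1 (carry in) = 3 → bit 1, carry out 1
  col 6: 0 + 1 + 1 (carry in) = 2 → bit 0, carry out 1
  col 7: 1 + 0 + 1 (carry in) = 2 → bit 0, carry out 1
  col 8: 1 + 0 + 1 (carry in) = 2 → bit 0, carry out 1
  col 9: 0 + 1 + 1 (carry in) = 2 → bit 0, carry out 1
  col 10: 0 + 0 + 1 (carry in) = 1 → bit 1, carry out 0
Reading bits MSB→LSB: 10000100100
Strip leading zeros: 10000100100
= 10000100100


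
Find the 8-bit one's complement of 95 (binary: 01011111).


Original: 01011111
Invert all bits:
  bit 0: 0 → 1
  bit 1: 1 → 0
  bit 2: 0 → 1
  bit 3: 1 → 0
  bit 4: 1 → 0
  bit 5: 1 → 0
  bit 6: 1 → 0
  bit 7: 1 → 0
= 10100000


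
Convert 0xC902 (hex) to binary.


Each hex digit → 4 binary bits:
  C = 1100
  9 = 1001
  0 = 0000
  2 = 0010
Concatenate: 1100 1001 0000 0010
= 1100100100000010


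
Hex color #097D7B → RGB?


Hex: #097D7B
R = 09₁₆ = 9
G = 7D₁₆ = 125
B = 7B₁₆ = 123
= RGB(9, 125, 123)


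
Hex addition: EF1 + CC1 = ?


Align and add column by column (LSB to MSB, each column mod 16 with carry):
  0EF1
+ 0CC1
  ----
  col 0: 1(1) + 1(1) + 0 (carry in) = 2 → 2(2), carry out 0
  col 1: F(15) + C(12) + 0 (carry in) = 27 → B(11), carry out 1
  col 2: E(14) + C(12) + 1 (carry in) = 27 → B(11), carry out 1
  col 3: 0(0) + 0(0) + 1 (carry in) = 1 → 1(1), carry out 0
Reading digits MSB→LSB: 1BB2
Strip leading zeros: 1BB2
= 0x1BB2


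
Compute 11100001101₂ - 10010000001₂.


Align and subtract column by column (LSB to MSB, borrowing when needed):
  11100001101
- 10010000001
  -----------
  col 0: (1 - 0 borrow-in) - 1 → 1 - 1 = 0, borrow out 0
  col 1: (0 - 0 borrow-in) - 0 → 0 - 0 = 0, borrow out 0
  col 2: (1 - 0 borrow-in) - 0 → 1 - 0 = 1, borrow out 0
  col 3: (1 - 0 borrow-in) - 0 → 1 - 0 = 1, borrow out 0
  col 4: (0 - 0 borrow-in) - 0 → 0 - 0 = 0, borrow out 0
  col 5: (0 - 0 borrow-in) - 0 → 0 - 0 = 0, borrow out 0
  col 6: (0 - 0 borrow-in) - 0 → 0 - 0 = 0, borrow out 0
  col 7: (0 - 0 borrow-in) - 1 → borrow from next column: (0+2) - 1 = 1, borrow out 1
  col 8: (1 - 1 borrow-in) - 0 → 0 - 0 = 0, borrow out 0
  col 9: (1 - 0 borrow-in) - 0 → 1 - 0 = 1, borrow out 0
  col 10: (1 - 0 borrow-in) - 1 → 1 - 1 = 0, borrow out 0
Reading bits MSB→LSB: 01010001100
Strip leading zeros: 1010001100
= 1010001100


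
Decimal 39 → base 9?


Divide by 9 repeatedly:
39 ÷ 9 = 4 remainder 3
4 ÷ 9 = 0 remainder 4
Reading remainders bottom-up:
= 43


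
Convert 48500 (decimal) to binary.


Divide by 2 repeatedly:
48500 ÷ 2 = 24250 remainder 0
24250 ÷ 2 = 12125 remainder 0
12125 ÷ 2 = 6062 remainder 1
6062 ÷ 2 = 3031 remainder 0
3031 ÷ 2 = 1515 remainder 1
1515 ÷ 2 = 757 remainder 1
757 ÷ 2 = 378 remainder 1
378 ÷ 2 = 189 remainder 0
189 ÷ 2 = 94 remainder 1
94 ÷ 2 = 47 remainder 0
47 ÷ 2 = 23 remainder 1
23 ÷ 2 = 11 remainder 1
11 ÷ 2 = 5 remainder 1
5 ÷ 2 = 2 remainder 1
2 ÷ 2 = 1 remainder 0
1 ÷ 2 = 0 remainder 1
Reading remainders bottom-up:
= 1011110101110100


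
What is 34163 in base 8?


Divide by 8 repeatedly:
34163 ÷ 8 = 4270 remainder 3
4270 ÷ 8 = 533 remainder 6
533 ÷ 8 = 66 remainder 5
66 ÷ 8 = 8 remainder 2
8 ÷ 8 = 1 remainder 0
1 ÷ 8 = 0 remainder 1
Reading remainders bottom-up:
= 0o102563


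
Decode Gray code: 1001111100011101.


Gray code: 1001111100011101
MSB stays the same: 1
Each subsequent bit = prev_binary XOR current_gray:
  B[1] = 1 XOR 0 = 1
  B[2] = 1 XOR 0 = 1
  B[3] = 1 XOR 1 = 0
  B[4] = 0 XOR 1 = 1
  B[5] = 1 XOR 1 = 0
  B[6] = 0 XOR 1 = 1
  B[7] = 1 XOR 1 = 0
  B[8] = 0 XOR 0 = 0
  B[9] = 0 XOR 0 = 0
  B[10] = 0 XOR 0 = 0
  B[11] = 0 XOR 1 = 1
  B[12] = 1 XOR 1 = 0
  B[13] = 0 XOR 1 = 1
  B[14] = 1 XOR 0 = 1
  B[15] = 1 XOR 1 = 0
= 1110101000010110 (59926 decimal)


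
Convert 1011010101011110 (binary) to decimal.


Positional values:
Bit 1: 1 × 2^1 = 2
Bit 2: 1 × 2^2 = 4
Bit 3: 1 × 2^3 = 8
Bit 4: 1 × 2^4 = 16
Bit 6: 1 × 2^6 = 64
Bit 8: 1 × 2^8 = 256
Bit 10: 1 × 2^10 = 1024
Bit 12: 1 × 2^12 = 4096
Bit 13: 1 × 2^13 = 8192
Bit 15: 1 × 2^15 = 32768
Sum = 2 + 4 + 8 + 16 + 64 + 256 + 1024 + 4096 + 8192 + 32768
= 46430


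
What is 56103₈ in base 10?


Positional values:
Position 0: 3 × 8^0 = 3
Position 1: 0 × 8^1 = 0
Position 2: 1 × 8^2 = 64
Position 3: 6 × 8^3 = 3072
Position 4: 5 × 8^4 = 20480
Sum = 3 + 0 + 64 + 3072 + 20480
= 23619


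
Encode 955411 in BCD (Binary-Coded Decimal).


Each digit → 4-bit binary:
  9 → 1001
  5 → 0101
  5 → 0101
  4 → 0100
  1 → 0001
  1 → 0001
= 1001 0101 0101 0100 0001 0001


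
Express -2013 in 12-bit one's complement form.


Original: 011111011101
Invert all bits:
  bit 0: 0 → 1
  bit 1: 1 → 0
  bit 2: 1 → 0
  bit 3: 1 → 0
  bit 4: 1 → 0
  bit 5: 1 → 0
  bit 6: 0 → 1
  bit 7: 1 → 0
  bit 8: 1 → 0
  bit 9: 1 → 0
  bit 10: 0 → 1
  bit 11: 1 → 0
= 100000100010


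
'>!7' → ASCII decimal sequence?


String: '>!7'  (3 characters)
Per-character ASCII lookup:
  '>': special character: '>' = 62
  '!': special character: '!' = 33
  '7': digits start at 48: '7' = 48 + 7 = 55
= 62 33 55


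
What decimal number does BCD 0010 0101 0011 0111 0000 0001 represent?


Each 4-bit group → digit:
  0010 → 2
  0101 → 5
  0011 → 3
  0111 → 7
  0000 → 0
  0001 → 1
= 253701


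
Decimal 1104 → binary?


Divide by 2 repeatedly:
1104 ÷ 2 = 552 remainder 0
552 ÷ 2 = 276 remainder 0
276 ÷ 2 = 138 remainder 0
138 ÷ 2 = 69 remainder 0
69 ÷ 2 = 34 remainder 1
34 ÷ 2 = 17 remainder 0
17 ÷ 2 = 8 remainder 1
8 ÷ 2 = 4 remainder 0
4 ÷ 2 = 2 remainder 0
2 ÷ 2 = 1 remainder 0
1 ÷ 2 = 0 remainder 1
Reading remainders bottom-up:
= 10001010000


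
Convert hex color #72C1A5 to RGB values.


Hex: #72C1A5
R = 72₁₆ = 114
G = C1₁₆ = 193
B = A5₁₆ = 165
= RGB(114, 193, 165)


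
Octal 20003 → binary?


Each octal digit → 3 binary bits:
  2 = 010
  0 = 000
  0 = 000
  0 = 000
  3 = 011
Concatenate: 010 000 000 000 011
= 010000000000011


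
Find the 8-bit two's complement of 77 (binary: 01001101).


Original: 01001101
Step 1 - Invert all bits: 10110010
Step 2 - Add 1: 10110010 + 1
= 10110011 (represents -77)


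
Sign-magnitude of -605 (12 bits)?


Sign bit: 1 (negative)
Magnitude: 605 = 01001011101
= 101001011101


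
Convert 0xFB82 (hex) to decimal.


Positional values:
Position 0: 2 × 16^0 = 2 × 1 = 2
Position 1: 8 × 16^1 = 8 × 16 = 128
Position 2: B × 16^2 = 11 × 256 = 2816
Position 3: F × 16^3 = 15 × 4096 = 61440
Sum = 2 + 128 + 2816 + 61440
= 64386


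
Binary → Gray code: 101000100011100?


Binary: 101000100011100
Gray code: G = B XOR (B >> 1)
B >> 1 = 010100010001110
101000100011100 XOR 010100010001110:
  1 XOR 0 = 1
  0 XOR 1 = 1
  1 XOR 0 = 1
  0 XOR 1 = 1
  0 XOR 0 = 0
  0 XOR 0 = 0
  1 XOR 0 = 1
  0 XOR 1 = 1
  0 XOR 0 = 0
  0 XOR 0 = 0
  1 XOR 0 = 1
  1 XOR 1 = 0
  1 XOR 1 = 0
  0 XOR 1 = 1
  0 XOR 0 = 0
= 111100110010010


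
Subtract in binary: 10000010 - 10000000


Align and subtract column by column (LSB to MSB, borrowing when needed):
  10000010
- 10000000
  --------
  col 0: (0 - 0 borrow-in) - 0 → 0 - 0 = 0, borrow out 0
  col 1: (1 - 0 borrow-in) - 0 → 1 - 0 = 1, borrow out 0
  col 2: (0 - 0 borrow-in) - 0 → 0 - 0 = 0, borrow out 0
  col 3: (0 - 0 borrow-in) - 0 → 0 - 0 = 0, borrow out 0
  col 4: (0 - 0 borrow-in) - 0 → 0 - 0 = 0, borrow out 0
  col 5: (0 - 0 borrow-in) - 0 → 0 - 0 = 0, borrow out 0
  col 6: (0 - 0 borrow-in) - 0 → 0 - 0 = 0, borrow out 0
  col 7: (1 - 0 borrow-in) - 1 → 1 - 1 = 0, borrow out 0
Reading bits MSB→LSB: 00000010
Strip leading zeros: 10
= 10


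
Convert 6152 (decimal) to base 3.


Divide by 3 repeatedly:
6152 ÷ 3 = 2050 remainder 2
2050 ÷ 3 = 683 remainder 1
683 ÷ 3 = 227 remainder 2
227 ÷ 3 = 75 remainder 2
75 ÷ 3 = 25 remainder 0
25 ÷ 3 = 8 remainder 1
8 ÷ 3 = 2 remainder 2
2 ÷ 3 = 0 remainder 2
Reading remainders bottom-up:
= 22102212


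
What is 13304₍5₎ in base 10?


Positional values (base 5):
  4 × 5^0 = 4 × 1 = 4
  0 × 5^1 = 0 × 5 = 0
  3 × 5^2 = 3 × 25 = 75
  3 × 5^3 = 3 × 125 = 375
  1 × 5^4 = 1 × 625 = 625
Sum = 4 + 0 + 75 + 375 + 625
= 1079


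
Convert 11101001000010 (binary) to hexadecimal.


Group into 4-bit nibbles: 0011101001000010
  0011 = 3
  1010 = A
  0100 = 4
  0010 = 2
= 0x3A42


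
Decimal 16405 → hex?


Divide by 16 repeatedly:
16405 ÷ 16 = 1025 remainder 5 (5)
1025 ÷ 16 = 64 remainder 1 (1)
64 ÷ 16 = 4 remainder 0 (0)
4 ÷ 16 = 0 remainder 4 (4)
Reading remainders bottom-up:
= 0x4015


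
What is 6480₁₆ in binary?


Each hex digit → 4 binary bits:
  6 = 0110
  4 = 0100
  8 = 1000
  0 = 0000
Concatenate: 0110 0100 1000 0000
= 0110010010000000


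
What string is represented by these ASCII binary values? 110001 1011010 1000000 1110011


Codes (binary): 110001 1011010 1000000 1110011
Per-code ASCII lookup:
  110001 = 49  (range 48-57: digits, 49 - 48 = 1) → '1'
  1011010 = 90  (range 65-90: uppercase, 90 - 65 = 25) → 'Z'
  1000000 = 64  (special character) → '@'
  1110011 = 115  (range 97-122: lowercase, 115 - 97 = 18) → 's'
= '1Z@s'


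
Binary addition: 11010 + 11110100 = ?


Align and add column by column (LSB to MSB, carry propagating):
  000011010
+ 011110100
  ---------
  col 0: 0 + 0 + 0 (carry in) = 0 → bit 0, carry out 0
  col 1: 1 + 0 + 0 (carry in) = 1 → bit 1, carry out 0
  col 2: 0 + 1 + 0 (carry in) = 1 → bit 1, carry out 0
  col 3: 1 + 0 + 0 (carry in) = 1 → bit 1, carry out 0
  col 4: 1 + 1 + 0 (carry in) = 2 → bit 0, carry out 1
  col 5: 0 + 1 + 1 (carry in) = 2 → bit 0, carry out 1
  col 6: 0 + 1 + 1 (carry in) = 2 → bit 0, carry out 1
  col 7: 0 + 1 + 1 (carry in) = 2 → bit 0, carry out 1
  col 8: 0 + 0 + 1 (carry in) = 1 → bit 1, carry out 0
Reading bits MSB→LSB: 100001110
Strip leading zeros: 100001110
= 100001110


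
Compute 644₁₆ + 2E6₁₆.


Align and add column by column (LSB to MSB, each column mod 16 with carry):
  0644
+ 02E6
  ----
  col 0: 4(4) + 6(6) + 0 (carry in) = 10 → A(10), carry out 0
  col 1: 4(4) + E(14) + 0 (carry in) = 18 → 2(2), carry out 1
  col 2: 6(6) + 2(2) + 1 (carry in) = 9 → 9(9), carry out 0
  col 3: 0(0) + 0(0) + 0 (carry in) = 0 → 0(0), carry out 0
Reading digits MSB→LSB: 092A
Strip leading zeros: 92A
= 0x92A


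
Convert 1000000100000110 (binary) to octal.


Group into 3-bit groups: 001000000100000110
  001 = 1
  000 = 0
  000 = 0
  100 = 4
  000 = 0
  110 = 6
= 0o100406


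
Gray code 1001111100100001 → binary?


Gray code: 1001111100100001
MSB stays the same: 1
Each subsequent bit = prev_binary XOR current_gray:
  B[1] = 1 XOR 0 = 1
  B[2] = 1 XOR 0 = 1
  B[3] = 1 XOR 1 = 0
  B[4] = 0 XOR 1 = 1
  B[5] = 1 XOR 1 = 0
  B[6] = 0 XOR 1 = 1
  B[7] = 1 XOR 1 = 0
  B[8] = 0 XOR 0 = 0
  B[9] = 0 XOR 0 = 0
  B[10] = 0 XOR 1 = 1
  B[11] = 1 XOR 0 = 1
  B[12] = 1 XOR 0 = 1
  B[13] = 1 XOR 0 = 1
  B[14] = 1 XOR 0 = 1
  B[15] = 1 XOR 1 = 0
= 1110101000111110 (59966 decimal)


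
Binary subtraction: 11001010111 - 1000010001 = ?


Align and subtract column by column (LSB to MSB, borrowing when needed):
  11001010111
- 01000010001
  -----------
  col 0: (1 - 0 borrow-in) - 1 → 1 - 1 = 0, borrow out 0
  col 1: (1 - 0 borrow-in) - 0 → 1 - 0 = 1, borrow out 0
  col 2: (1 - 0 borrow-in) - 0 → 1 - 0 = 1, borrow out 0
  col 3: (0 - 0 borrow-in) - 0 → 0 - 0 = 0, borrow out 0
  col 4: (1 - 0 borrow-in) - 1 → 1 - 1 = 0, borrow out 0
  col 5: (0 - 0 borrow-in) - 0 → 0 - 0 = 0, borrow out 0
  col 6: (1 - 0 borrow-in) - 0 → 1 - 0 = 1, borrow out 0
  col 7: (0 - 0 borrow-in) - 0 → 0 - 0 = 0, borrow out 0
  col 8: (0 - 0 borrow-in) - 0 → 0 - 0 = 0, borrow out 0
  col 9: (1 - 0 borrow-in) - 1 → 1 - 1 = 0, borrow out 0
  col 10: (1 - 0 borrow-in) - 0 → 1 - 0 = 1, borrow out 0
Reading bits MSB→LSB: 10001000110
Strip leading zeros: 10001000110
= 10001000110


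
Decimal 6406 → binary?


Divide by 2 repeatedly:
6406 ÷ 2 = 3203 remainder 0
3203 ÷ 2 = 1601 remainder 1
1601 ÷ 2 = 800 remainder 1
800 ÷ 2 = 400 remainder 0
400 ÷ 2 = 200 remainder 0
200 ÷ 2 = 100 remainder 0
100 ÷ 2 = 50 remainder 0
50 ÷ 2 = 25 remainder 0
25 ÷ 2 = 12 remainder 1
12 ÷ 2 = 6 remainder 0
6 ÷ 2 = 3 remainder 0
3 ÷ 2 = 1 remainder 1
1 ÷ 2 = 0 remainder 1
Reading remainders bottom-up:
= 1100100000110


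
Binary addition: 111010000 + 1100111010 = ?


Align and add column by column (LSB to MSB, carry propagating):
  00111010000
+ 01100111010
  -----------
  col 0: 0 + 0 + 0 (carry in) = 0 → bit 0, carry out 0
  col 1: 0 + 1 + 0 (carry in) = 1 → bit 1, carry out 0
  col 2: 0 + 0 + 0 (carry in) = 0 → bit 0, carry out 0
  col 3: 0 + 1 + 0 (carry in) = 1 → bit 1, carry out 0
  col 4: 1 + 1 + 0 (carry in) = 2 → bit 0, carry out 1
  col 5: 0 + 1 + 1 (carry in) = 2 → bit 0, carry out 1
  col 6: 1 + 0 + 1 (carry in) = 2 → bit 0, carry out 1
  col 7: 1 + 0 + 1 (carry in) = 2 → bit 0, carry out 1
  col 8: 1 + 1 + 1 (carry in) = 3 → bit 1, carry out 1
  col 9: 0 + 1 + 1 (carry in) = 2 → bit 0, carry out 1
  col 10: 0 + 0 + 1 (carry in) = 1 → bit 1, carry out 0
Reading bits MSB→LSB: 10100001010
Strip leading zeros: 10100001010
= 10100001010


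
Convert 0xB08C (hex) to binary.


Each hex digit → 4 binary bits:
  B = 1011
  0 = 0000
  8 = 1000
  C = 1100
Concatenate: 1011 0000 1000 1100
= 1011000010001100


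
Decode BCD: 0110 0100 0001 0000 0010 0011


Each 4-bit group → digit:
  0110 → 6
  0100 → 4
  0001 → 1
  0000 → 0
  0010 → 2
  0011 → 3
= 641023


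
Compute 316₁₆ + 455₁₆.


Align and add column by column (LSB to MSB, each column mod 16 with carry):
  0316
+ 0455
  ----
  col 0: 6(6) + 5(5) + 0 (carry in) = 11 → B(11), carry out 0
  col 1: 1(1) + 5(5) + 0 (carry in) = 6 → 6(6), carry out 0
  col 2: 3(3) + 4(4) + 0 (carry in) = 7 → 7(7), carry out 0
  col 3: 0(0) + 0(0) + 0 (carry in) = 0 → 0(0), carry out 0
Reading digits MSB→LSB: 076B
Strip leading zeros: 76B
= 0x76B


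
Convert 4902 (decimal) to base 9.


Divide by 9 repeatedly:
4902 ÷ 9 = 544 remainder 6
544 ÷ 9 = 60 remainder 4
60 ÷ 9 = 6 remainder 6
6 ÷ 9 = 0 remainder 6
Reading remainders bottom-up:
= 6646


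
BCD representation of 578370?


Each digit → 4-bit binary:
  5 → 0101
  7 → 0111
  8 → 1000
  3 → 0011
  7 → 0111
  0 → 0000
= 0101 0111 1000 0011 0111 0000


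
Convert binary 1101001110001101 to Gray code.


Binary: 1101001110001101
Gray code: G = B XOR (B >> 1)
B >> 1 = 0110100111000110
1101001110001101 XOR 0110100111000110:
  1 XOR 0 = 1
  1 XOR 1 = 0
  0 XOR 1 = 1
  1 XOR 0 = 1
  0 XOR 1 = 1
  0 XOR 0 = 0
  1 XOR 0 = 1
  1 XOR 1 = 0
  1 XOR 1 = 0
  0 XOR 1 = 1
  0 XOR 0 = 0
  0 XOR 0 = 0
  1 XOR 0 = 1
  1 XOR 1 = 0
  0 XOR 1 = 1
  1 XOR 0 = 1
= 1011101001001011


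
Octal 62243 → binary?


Each octal digit → 3 binary bits:
  6 = 110
  2 = 010
  2 = 010
  4 = 100
  3 = 011
Concatenate: 110 010 010 100 011
= 110010010100011


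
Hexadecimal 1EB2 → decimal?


Positional values:
Position 0: 2 × 16^0 = 2 × 1 = 2
Position 1: B × 16^1 = 11 × 16 = 176
Position 2: E × 16^2 = 14 × 256 = 3584
Position 3: 1 × 16^3 = 1 × 4096 = 4096
Sum = 2 + 176 + 3584 + 4096
= 7858


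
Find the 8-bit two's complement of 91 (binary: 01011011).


Original: 01011011
Step 1 - Invert all bits: 10100100
Step 2 - Add 1: 10100100 + 1
= 10100101 (represents -91)


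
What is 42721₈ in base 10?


Positional values:
Position 0: 1 × 8^0 = 1
Position 1: 2 × 8^1 = 16
Position 2: 7 × 8^2 = 448
Position 3: 2 × 8^3 = 1024
Position 4: 4 × 8^4 = 16384
Sum = 1 + 16 + 448 + 1024 + 16384
= 17873


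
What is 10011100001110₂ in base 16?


Group into 4-bit nibbles: 0010011100001110
  0010 = 2
  0111 = 7
  0000 = 0
  1110 = E
= 0x270E


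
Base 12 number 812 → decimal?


Positional values (base 12):
  2 × 12^0 = 2 × 1 = 2
  1 × 12^1 = 1 × 12 = 12
  8 × 12^2 = 8 × 144 = 1152
Sum = 2 + 12 + 1152
= 1166


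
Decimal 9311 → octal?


Divide by 8 repeatedly:
9311 ÷ 8 = 1163 remainder 7
1163 ÷ 8 = 145 remainder 3
145 ÷ 8 = 18 remainder 1
18 ÷ 8 = 2 remainder 2
2 ÷ 8 = 0 remainder 2
Reading remainders bottom-up:
= 0o22137


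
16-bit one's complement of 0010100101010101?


Original: 0010100101010101
Invert all bits:
  bit 0: 0 → 1
  bit 1: 0 → 1
  bit 2: 1 → 0
  bit 3: 0 → 1
  bit 4: 1 → 0
  bit 5: 0 → 1
  bit 6: 0 → 1
  bit 7: 1 → 0
  bit 8: 0 → 1
  bit 9: 1 → 0
  bit 10: 0 → 1
  bit 11: 1 → 0
  bit 12: 0 → 1
  bit 13: 1 → 0
  bit 14: 0 → 1
  bit 15: 1 → 0
= 1101011010101010


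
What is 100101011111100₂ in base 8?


Group into 3-bit groups: 100101011111100
  100 = 4
  101 = 5
  011 = 3
  111 = 7
  100 = 4
= 0o45374


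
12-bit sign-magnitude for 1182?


Sign bit: 0 (positive)
Magnitude: 1182 = 10010011110
= 010010011110


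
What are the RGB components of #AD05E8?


Hex: #AD05E8
R = AD₁₆ = 173
G = 05₁₆ = 5
B = E8₁₆ = 232
= RGB(173, 5, 232)


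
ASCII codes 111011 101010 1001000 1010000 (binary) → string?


Codes (binary): 111011 101010 1001000 1010000
Per-code ASCII lookup:
  111011 = 59  (special character) → ';'
  101010 = 42  (special character) → '*'
  1001000 = 72  (range 65-90: uppercase, 72 - 65 = 7) → 'H'
  1010000 = 80  (range 65-90: uppercase, 80 - 65 = 15) → 'P'
= ';*HP'


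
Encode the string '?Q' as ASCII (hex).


String: '?Q'  (2 characters)
Per-character ASCII lookup:
  '?': special character: '?' = 63 → 0x3F
  'Q': uppercase starts at 65: 'Q' = 65 + 16 = 81 → 0x51
= 0x3F 0x51


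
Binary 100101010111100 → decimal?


Positional values:
Bit 2: 1 × 2^2 = 4
Bit 3: 1 × 2^3 = 8
Bit 4: 1 × 2^4 = 16
Bit 5: 1 × 2^5 = 32
Bit 7: 1 × 2^7 = 128
Bit 9: 1 × 2^9 = 512
Bit 11: 1 × 2^11 = 2048
Bit 14: 1 × 2^14 = 16384
Sum = 4 + 8 + 16 + 32 + 128 + 512 + 2048 + 16384
= 19132


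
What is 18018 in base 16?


Divide by 16 repeatedly:
18018 ÷ 16 = 1126 remainder 2 (2)
1126 ÷ 16 = 70 remainder 6 (6)
70 ÷ 16 = 4 remainder 6 (6)
4 ÷ 16 = 0 remainder 4 (4)
Reading remainders bottom-up:
= 0x4662


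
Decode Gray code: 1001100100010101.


Gray code: 1001100100010101
MSB stays the same: 1
Each subsequent bit = prev_binary XOR current_gray:
  B[1] = 1 XOR 0 = 1
  B[2] = 1 XOR 0 = 1
  B[3] = 1 XOR 1 = 0
  B[4] = 0 XOR 1 = 1
  B[5] = 1 XOR 0 = 1
  B[6] = 1 XOR 0 = 1
  B[7] = 1 XOR 1 = 0
  B[8] = 0 XOR 0 = 0
  B[9] = 0 XOR 0 = 0
  B[10] = 0 XOR 0 = 0
  B[11] = 0 XOR 1 = 1
  B[12] = 1 XOR 0 = 1
  B[13] = 1 XOR 1 = 0
  B[14] = 0 XOR 0 = 0
  B[15] = 0 XOR 1 = 1
= 1110111000011001 (60953 decimal)


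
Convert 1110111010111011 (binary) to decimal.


Positional values:
Bit 0: 1 × 2^0 = 1
Bit 1: 1 × 2^1 = 2
Bit 3: 1 × 2^3 = 8
Bit 4: 1 × 2^4 = 16
Bit 5: 1 × 2^5 = 32
Bit 7: 1 × 2^7 = 128
Bit 9: 1 × 2^9 = 512
Bit 10: 1 × 2^10 = 1024
Bit 11: 1 × 2^11 = 2048
Bit 13: 1 × 2^13 = 8192
Bit 14: 1 × 2^14 = 16384
Bit 15: 1 × 2^15 = 32768
Sum = 1 + 2 + 8 + 16 + 32 + 128 + 512 + 1024 + 2048 + 8192 + 16384 + 32768
= 61115


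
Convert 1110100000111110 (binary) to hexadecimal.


Group into 4-bit nibbles: 1110100000111110
  1110 = E
  1000 = 8
  0011 = 3
  1110 = E
= 0xE83E


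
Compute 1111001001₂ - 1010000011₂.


Align and subtract column by column (LSB to MSB, borrowing when needed):
  1111001001
- 1010000011
  ----------
  col 0: (1 - 0 borrow-in) - 1 → 1 - 1 = 0, borrow out 0
  col 1: (0 - 0 borrow-in) - 1 → borrow from next column: (0+2) - 1 = 1, borrow out 1
  col 2: (0 - 1 borrow-in) - 0 → borrow from next column: (-1+2) - 0 = 1, borrow out 1
  col 3: (1 - 1 borrow-in) - 0 → 0 - 0 = 0, borrow out 0
  col 4: (0 - 0 borrow-in) - 0 → 0 - 0 = 0, borrow out 0
  col 5: (0 - 0 borrow-in) - 0 → 0 - 0 = 0, borrow out 0
  col 6: (1 - 0 borrow-in) - 0 → 1 - 0 = 1, borrow out 0
  col 7: (1 - 0 borrow-in) - 1 → 1 - 1 = 0, borrow out 0
  col 8: (1 - 0 borrow-in) - 0 → 1 - 0 = 1, borrow out 0
  col 9: (1 - 0 borrow-in) - 1 → 1 - 1 = 0, borrow out 0
Reading bits MSB→LSB: 0101000110
Strip leading zeros: 101000110
= 101000110


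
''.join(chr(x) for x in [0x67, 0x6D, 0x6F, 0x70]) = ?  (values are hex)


Codes (hex): 0x67 0x6D 0x6F 0x70
Per-code ASCII lookup:
  0x67 = 103  (range 97-122: lowercase, 103 - 97 = 6) → 'g'
  0x6D = 109  (range 97-122: lowercase, 109 - 97 = 12) → 'm'
  0x6F = 111  (range 97-122: lowercase, 111 - 97 = 14) → 'o'
  0x70 = 112  (range 97-122: lowercase, 112 - 97 = 15) → 'p'
= 'gmop'


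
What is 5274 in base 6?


Divide by 6 repeatedly:
5274 ÷ 6 = 879 remainder 0
879 ÷ 6 = 146 remainder 3
146 ÷ 6 = 24 remainder 2
24 ÷ 6 = 4 remainder 0
4 ÷ 6 = 0 remainder 4
Reading remainders bottom-up:
= 40230


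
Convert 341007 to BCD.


Each digit → 4-bit binary:
  3 → 0011
  4 → 0100
  1 → 0001
  0 → 0000
  0 → 0000
  7 → 0111
= 0011 0100 0001 0000 0000 0111


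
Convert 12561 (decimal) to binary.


Divide by 2 repeatedly:
12561 ÷ 2 = 6280 remainder 1
6280 ÷ 2 = 3140 remainder 0
3140 ÷ 2 = 1570 remainder 0
1570 ÷ 2 = 785 remainder 0
785 ÷ 2 = 392 remainder 1
392 ÷ 2 = 196 remainder 0
196 ÷ 2 = 98 remainder 0
98 ÷ 2 = 49 remainder 0
49 ÷ 2 = 24 remainder 1
24 ÷ 2 = 12 remainder 0
12 ÷ 2 = 6 remainder 0
6 ÷ 2 = 3 remainder 0
3 ÷ 2 = 1 remainder 1
1 ÷ 2 = 0 remainder 1
Reading remainders bottom-up:
= 11000100010001


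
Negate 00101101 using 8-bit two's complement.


Original: 00101101
Step 1 - Invert all bits: 11010010
Step 2 - Add 1: 11010010 + 1
= 11010011 (represents -45)


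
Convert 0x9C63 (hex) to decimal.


Positional values:
Position 0: 3 × 16^0 = 3 × 1 = 3
Position 1: 6 × 16^1 = 6 × 16 = 96
Position 2: C × 16^2 = 12 × 256 = 3072
Position 3: 9 × 16^3 = 9 × 4096 = 36864
Sum = 3 + 96 + 3072 + 36864
= 40035


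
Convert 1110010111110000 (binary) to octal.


Group into 3-bit groups: 001110010111110000
  001 = 1
  110 = 6
  010 = 2
  111 = 7
  110 = 6
  000 = 0
= 0o162760


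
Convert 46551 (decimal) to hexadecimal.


Divide by 16 repeatedly:
46551 ÷ 16 = 2909 remainder 7 (7)
2909 ÷ 16 = 181 remainder 13 (D)
181 ÷ 16 = 11 remainder 5 (5)
11 ÷ 16 = 0 remainder 11 (B)
Reading remainders bottom-up:
= 0xB5D7


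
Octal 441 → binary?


Each octal digit → 3 binary bits:
  4 = 100
  4 = 100
  1 = 001
Concatenate: 100 100 001
= 100100001


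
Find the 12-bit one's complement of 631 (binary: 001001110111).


Original: 001001110111
Invert all bits:
  bit 0: 0 → 1
  bit 1: 0 → 1
  bit 2: 1 → 0
  bit 3: 0 → 1
  bit 4: 0 → 1
  bit 5: 1 → 0
  bit 6: 1 → 0
  bit 7: 1 → 0
  bit 8: 0 → 1
  bit 9: 1 → 0
  bit 10: 1 → 0
  bit 11: 1 → 0
= 110110001000


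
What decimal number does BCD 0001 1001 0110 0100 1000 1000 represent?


Each 4-bit group → digit:
  0001 → 1
  1001 → 9
  0110 → 6
  0100 → 4
  1000 → 8
  1000 → 8
= 196488


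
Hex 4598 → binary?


Each hex digit → 4 binary bits:
  4 = 0100
  5 = 0101
  9 = 1001
  8 = 1000
Concatenate: 0100 0101 1001 1000
= 0100010110011000


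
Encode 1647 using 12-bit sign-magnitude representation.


Sign bit: 0 (positive)
Magnitude: 1647 = 11001101111
= 011001101111


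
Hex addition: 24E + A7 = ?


Align and add column by column (LSB to MSB, each column mod 16 with carry):
  024E
+ 00A7
  ----
  col 0: E(14) + 7(7) + 0 (carry in) = 21 → 5(5), carry out 1
  col 1: 4(4) + A(10) + 1 (carry in) = 15 → F(15), carry out 0
  col 2: 2(2) + 0(0) + 0 (carry in) = 2 → 2(2), carry out 0
  col 3: 0(0) + 0(0) + 0 (carry in) = 0 → 0(0), carry out 0
Reading digits MSB→LSB: 02F5
Strip leading zeros: 2F5
= 0x2F5


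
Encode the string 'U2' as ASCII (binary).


String: 'U2'  (2 characters)
Per-character ASCII lookup:
  'U': uppercase starts at 65: 'U' = 65 + 20 = 85 → 1010101
  '2': digits start at 48: '2' = 48 + 2 = 50 → 110010
= 1010101 110010


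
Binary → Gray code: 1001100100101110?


Binary: 1001100100101110
Gray code: G = B XOR (B >> 1)
B >> 1 = 0100110010010111
1001100100101110 XOR 0100110010010111:
  1 XOR 0 = 1
  0 XOR 1 = 1
  0 XOR 0 = 0
  1 XOR 0 = 1
  1 XOR 1 = 0
  0 XOR 1 = 1
  0 XOR 0 = 0
  1 XOR 0 = 1
  0 XOR 1 = 1
  0 XOR 0 = 0
  1 XOR 0 = 1
  0 XOR 1 = 1
  1 XOR 0 = 1
  1 XOR 1 = 0
  1 XOR 1 = 0
  0 XOR 1 = 1
= 1101010110111001


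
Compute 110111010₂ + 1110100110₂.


Align and add column by column (LSB to MSB, carry propagating):
  00110111010
+ 01110100110
  -----------
  col 0: 0 + 0 + 0 (carry in) = 0 → bit 0, carry out 0
  col 1: 1 + 1 + 0 (carry in) = 2 → bit 0, carry out 1
  col 2: 0 + 1 + 1 (carry in) = 2 → bit 0, carry out 1
  col 3: 1 + 0 + 1 (carry in) = 2 → bit 0, carry out 1
  col 4: 1 + 0 + 1 (carry in) = 2 → bit 0, carry out 1
  col 5: 1 + 1 + 1 (carry in) = 3 → bit 1, carry out 1
  col 6: 0 + 0 + 1 (carry in) = 1 → bit 1, carry out 0
  col 7: 1 + 1 + 0 (carry in) = 2 → bit 0, carry out 1
  col 8: 1 + 1 + 1 (carry in) = 3 → bit 1, carry out 1
  col 9: 0 + 1 + 1 (carry in) = 2 → bit 0, carry out 1
  col 10: 0 + 0 + 1 (carry in) = 1 → bit 1, carry out 0
Reading bits MSB→LSB: 10101100000
Strip leading zeros: 10101100000
= 10101100000


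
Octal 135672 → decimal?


Positional values:
Position 0: 2 × 8^0 = 2
Position 1: 7 × 8^1 = 56
Position 2: 6 × 8^2 = 384
Position 3: 5 × 8^3 = 2560
Position 4: 3 × 8^4 = 12288
Position 5: 1 × 8^5 = 32768
Sum = 2 + 56 + 384 + 2560 + 12288 + 32768
= 48058


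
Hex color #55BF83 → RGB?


Hex: #55BF83
R = 55₁₆ = 85
G = BF₁₆ = 191
B = 83₁₆ = 131
= RGB(85, 191, 131)


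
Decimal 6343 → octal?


Divide by 8 repeatedly:
6343 ÷ 8 = 792 remainder 7
792 ÷ 8 = 99 remainder 0
99 ÷ 8 = 12 remainder 3
12 ÷ 8 = 1 remainder 4
1 ÷ 8 = 0 remainder 1
Reading remainders bottom-up:
= 0o14307


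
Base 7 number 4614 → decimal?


Positional values (base 7):
  4 × 7^0 = 4 × 1 = 4
  1 × 7^1 = 1 × 7 = 7
  6 × 7^2 = 6 × 49 = 294
  4 × 7^3 = 4 × 343 = 1372
Sum = 4 + 7 + 294 + 1372
= 1677


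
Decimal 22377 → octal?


Divide by 8 repeatedly:
22377 ÷ 8 = 2797 remainder 1
2797 ÷ 8 = 349 remainder 5
349 ÷ 8 = 43 remainder 5
43 ÷ 8 = 5 remainder 3
5 ÷ 8 = 0 remainder 5
Reading remainders bottom-up:
= 0o53551


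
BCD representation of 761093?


Each digit → 4-bit binary:
  7 → 0111
  6 → 0110
  1 → 0001
  0 → 0000
  9 → 1001
  3 → 0011
= 0111 0110 0001 0000 1001 0011


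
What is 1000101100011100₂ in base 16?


Group into 4-bit nibbles: 1000101100011100
  1000 = 8
  1011 = B
  0001 = 1
  1100 = C
= 0x8B1C


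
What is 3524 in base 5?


Divide by 5 repeatedly:
3524 ÷ 5 = 704 remainder 4
704 ÷ 5 = 140 remainder 4
140 ÷ 5 = 28 remainder 0
28 ÷ 5 = 5 remainder 3
5 ÷ 5 = 1 remainder 0
1 ÷ 5 = 0 remainder 1
Reading remainders bottom-up:
= 103044


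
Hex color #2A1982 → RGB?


Hex: #2A1982
R = 2A₁₆ = 42
G = 19₁₆ = 25
B = 82₁₆ = 130
= RGB(42, 25, 130)


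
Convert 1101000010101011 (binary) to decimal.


Positional values:
Bit 0: 1 × 2^0 = 1
Bit 1: 1 × 2^1 = 2
Bit 3: 1 × 2^3 = 8
Bit 5: 1 × 2^5 = 32
Bit 7: 1 × 2^7 = 128
Bit 12: 1 × 2^12 = 4096
Bit 14: 1 × 2^14 = 16384
Bit 15: 1 × 2^15 = 32768
Sum = 1 + 2 + 8 + 32 + 128 + 4096 + 16384 + 32768
= 53419


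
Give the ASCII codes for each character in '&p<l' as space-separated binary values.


String: '&p<l'  (4 characters)
Per-character ASCII lookup:
  '&': special character: '&' = 38 → 100110
  'p': lowercase starts at 97: 'p' = 97 + 15 = 112 → 1110000
  '<': special character: '<' = 60 → 111100
  'l': lowercase starts at 97: 'l' = 97 + 11 = 108 → 1101100
= 100110 1110000 111100 1101100


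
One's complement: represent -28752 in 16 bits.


Original: 0111000001010000
Invert all bits:
  bit 0: 0 → 1
  bit 1: 1 → 0
  bit 2: 1 → 0
  bit 3: 1 → 0
  bit 4: 0 → 1
  bit 5: 0 → 1
  bit 6: 0 → 1
  bit 7: 0 → 1
  bit 8: 0 → 1
  bit 9: 1 → 0
  bit 10: 0 → 1
  bit 11: 1 → 0
  bit 12: 0 → 1
  bit 13: 0 → 1
  bit 14: 0 → 1
  bit 15: 0 → 1
= 1000111110101111


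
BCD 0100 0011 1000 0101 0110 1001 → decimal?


Each 4-bit group → digit:
  0100 → 4
  0011 → 3
  1000 → 8
  0101 → 5
  0110 → 6
  1001 → 9
= 438569


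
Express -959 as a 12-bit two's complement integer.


Original: 001110111111
Step 1 - Invert all bits: 110001000000
Step 2 - Add 1: 110001000000 + 1
= 110001000001 (represents -959)


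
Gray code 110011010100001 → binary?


Gray code: 110011010100001
MSB stays the same: 1
Each subsequent bit = prev_binary XOR current_gray:
  B[1] = 1 XOR 1 = 0
  B[2] = 0 XOR 0 = 0
  B[3] = 0 XOR 0 = 0
  B[4] = 0 XOR 1 = 1
  B[5] = 1 XOR 1 = 0
  B[6] = 0 XOR 0 = 0
  B[7] = 0 XOR 1 = 1
  B[8] = 1 XOR 0 = 1
  B[9] = 1 XOR 1 = 0
  B[10] = 0 XOR 0 = 0
  B[11] = 0 XOR 0 = 0
  B[12] = 0 XOR 0 = 0
  B[13] = 0 XOR 0 = 0
  B[14] = 0 XOR 1 = 1
= 100010011000001 (17601 decimal)


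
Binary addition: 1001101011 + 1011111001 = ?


Align and add column by column (LSB to MSB, carry propagating):
  01001101011
+ 01011111001
  -----------
  col 0: 1 + 1 + 0 (carry in) = 2 → bit 0, carry out 1
  col 1: 1 + 0 + 1 (carry in) = 2 → bit 0, carry out 1
  col 2: 0 + 0 + 1 (carry in) = 1 → bit 1, carry out 0
  col 3: 1 + 1 + 0 (carry in) = 2 → bit 0, carry out 1
  col 4: 0 + 1 + 1 (carry in) = 2 → bit 0, carry out 1
  col 5: 1 + 1 + 1 (carry in) = 3 → bit 1, carry out 1
  col 6: 1 + 1 + 1 (carry in) = 3 → bit 1, carry out 1
  col 7: 0 + 1 + 1 (carry in) = 2 → bit 0, carry out 1
  col 8: 0 + 0 + 1 (carry in) = 1 → bit 1, carry out 0
  col 9: 1 + 1 + 0 (carry in) = 2 → bit 0, carry out 1
  col 10: 0 + 0 + 1 (carry in) = 1 → bit 1, carry out 0
Reading bits MSB→LSB: 10101100100
Strip leading zeros: 10101100100
= 10101100100


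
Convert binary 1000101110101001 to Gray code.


Binary: 1000101110101001
Gray code: G = B XOR (B >> 1)
B >> 1 = 0100010111010100
1000101110101001 XOR 0100010111010100:
  1 XOR 0 = 1
  0 XOR 1 = 1
  0 XOR 0 = 0
  0 XOR 0 = 0
  1 XOR 0 = 1
  0 XOR 1 = 1
  1 XOR 0 = 1
  1 XOR 1 = 0
  1 XOR 1 = 0
  0 XOR 1 = 1
  1 XOR 0 = 1
  0 XOR 1 = 1
  1 XOR 0 = 1
  0 XOR 1 = 1
  0 XOR 0 = 0
  1 XOR 0 = 1
= 1100111001111101


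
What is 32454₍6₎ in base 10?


Positional values (base 6):
  4 × 6^0 = 4 × 1 = 4
  5 × 6^1 = 5 × 6 = 30
  4 × 6^2 = 4 × 36 = 144
  2 × 6^3 = 2 × 216 = 432
  3 × 6^4 = 3 × 1296 = 3888
Sum = 4 + 30 + 144 + 432 + 3888
= 4498


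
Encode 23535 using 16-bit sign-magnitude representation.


Sign bit: 0 (positive)
Magnitude: 23535 = 101101111101111
= 0101101111101111


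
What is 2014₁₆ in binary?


Each hex digit → 4 binary bits:
  2 = 0010
  0 = 0000
  1 = 0001
  4 = 0100
Concatenate: 0010 0000 0001 0100
= 0010000000010100


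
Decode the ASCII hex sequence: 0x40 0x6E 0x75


Codes (hex): 0x40 0x6E 0x75
Per-code ASCII lookup:
  0x40 = 64  (special character) → '@'
  0x6E = 110  (range 97-122: lowercase, 110 - 97 = 13) → 'n'
  0x75 = 117  (range 97-122: lowercase, 117 - 97 = 20) → 'u'
= '@nu'


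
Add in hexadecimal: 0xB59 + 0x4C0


Align and add column by column (LSB to MSB, each column mod 16 with carry):
  0B59
+ 04C0
  ----
  col 0: 9(9) + 0(0) + 0 (carry in) = 9 → 9(9), carry out 0
  col 1: 5(5) + C(12) + 0 (carry in) = 17 → 1(1), carry out 1
  col 2: B(11) + 4(4) + 1 (carry in) = 16 → 0(0), carry out 1
  col 3: 0(0) + 0(0) + 1 (carry in) = 1 → 1(1), carry out 0
Reading digits MSB→LSB: 1019
Strip leading zeros: 1019
= 0x1019


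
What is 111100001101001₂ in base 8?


Group into 3-bit groups: 111100001101001
  111 = 7
  100 = 4
  001 = 1
  101 = 5
  001 = 1
= 0o74151


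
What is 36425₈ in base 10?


Positional values:
Position 0: 5 × 8^0 = 5
Position 1: 2 × 8^1 = 16
Position 2: 4 × 8^2 = 256
Position 3: 6 × 8^3 = 3072
Position 4: 3 × 8^4 = 12288
Sum = 5 + 16 + 256 + 3072 + 12288
= 15637


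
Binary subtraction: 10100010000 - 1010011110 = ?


Align and subtract column by column (LSB to MSB, borrowing when needed):
  10100010000
- 01010011110
  -----------
  col 0: (0 - 0 borrow-in) - 0 → 0 - 0 = 0, borrow out 0
  col 1: (0 - 0 borrow-in) - 1 → borrow from next column: (0+2) - 1 = 1, borrow out 1
  col 2: (0 - 1 borrow-in) - 1 → borrow from next column: (-1+2) - 1 = 0, borrow out 1
  col 3: (0 - 1 borrow-in) - 1 → borrow from next column: (-1+2) - 1 = 0, borrow out 1
  col 4: (1 - 1 borrow-in) - 1 → borrow from next column: (0+2) - 1 = 1, borrow out 1
  col 5: (0 - 1 borrow-in) - 0 → borrow from next column: (-1+2) - 0 = 1, borrow out 1
  col 6: (0 - 1 borrow-in) - 0 → borrow from next column: (-1+2) - 0 = 1, borrow out 1
  col 7: (0 - 1 borrow-in) - 1 → borrow from next column: (-1+2) - 1 = 0, borrow out 1
  col 8: (1 - 1 borrow-in) - 0 → 0 - 0 = 0, borrow out 0
  col 9: (0 - 0 borrow-in) - 1 → borrow from next column: (0+2) - 1 = 1, borrow out 1
  col 10: (1 - 1 borrow-in) - 0 → 0 - 0 = 0, borrow out 0
Reading bits MSB→LSB: 01001110010
Strip leading zeros: 1001110010
= 1001110010


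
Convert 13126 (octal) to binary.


Each octal digit → 3 binary bits:
  1 = 001
  3 = 011
  1 = 001
  2 = 010
  6 = 110
Concatenate: 001 011 001 010 110
= 001011001010110


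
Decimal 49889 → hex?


Divide by 16 repeatedly:
49889 ÷ 16 = 3118 remainder 1 (1)
3118 ÷ 16 = 194 remainder 14 (E)
194 ÷ 16 = 12 remainder 2 (2)
12 ÷ 16 = 0 remainder 12 (C)
Reading remainders bottom-up:
= 0xC2E1


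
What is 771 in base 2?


Divide by 2 repeatedly:
771 ÷ 2 = 385 remainder 1
385 ÷ 2 = 192 remainder 1
192 ÷ 2 = 96 remainder 0
96 ÷ 2 = 48 remainder 0
48 ÷ 2 = 24 remainder 0
24 ÷ 2 = 12 remainder 0
12 ÷ 2 = 6 remainder 0
6 ÷ 2 = 3 remainder 0
3 ÷ 2 = 1 remainder 1
1 ÷ 2 = 0 remainder 1
Reading remainders bottom-up:
= 1100000011


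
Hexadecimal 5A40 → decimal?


Positional values:
Position 0: 0 × 16^0 = 0 × 1 = 0
Position 1: 4 × 16^1 = 4 × 16 = 64
Position 2: A × 16^2 = 10 × 256 = 2560
Position 3: 5 × 16^3 = 5 × 4096 = 20480
Sum = 0 + 64 + 2560 + 20480
= 23104


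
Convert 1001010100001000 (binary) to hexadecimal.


Group into 4-bit nibbles: 1001010100001000
  1001 = 9
  0101 = 5
  0000 = 0
  1000 = 8
= 0x9508


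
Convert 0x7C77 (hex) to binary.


Each hex digit → 4 binary bits:
  7 = 0111
  C = 1100
  7 = 0111
  7 = 0111
Concatenate: 0111 1100 0111 0111
= 0111110001110111


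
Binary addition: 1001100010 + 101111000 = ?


Align and add column by column (LSB to MSB, carry propagating):
  01001100010
+ 00101111000
  -----------
  col 0: 0 + 0 + 0 (carry in) = 0 → bit 0, carry out 0
  col 1: 1 + 0 + 0 (carry in) = 1 → bit 1, carry out 0
  col 2: 0 + 0 + 0 (carry in) = 0 → bit 0, carry out 0
  col 3: 0 + 1 + 0 (carry in) = 1 → bit 1, carry out 0
  col 4: 0 + 1 + 0 (carry in) = 1 → bit 1, carry out 0
  col 5: 1 + 1 + 0 (carry in) = 2 → bit 0, carry out 1
  col 6: 1 + 1 + 1 (carry in) = 3 → bit 1, carry out 1
  col 7: 0 + 0 + 1 (carry in) = 1 → bit 1, carry out 0
  col 8: 0 + 1 + 0 (carry in) = 1 → bit 1, carry out 0
  col 9: 1 + 0 + 0 (carry in) = 1 → bit 1, carry out 0
  col 10: 0 + 0 + 0 (carry in) = 0 → bit 0, carry out 0
Reading bits MSB→LSB: 01111011010
Strip leading zeros: 1111011010
= 1111011010


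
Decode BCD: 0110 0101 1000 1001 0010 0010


Each 4-bit group → digit:
  0110 → 6
  0101 → 5
  1000 → 8
  1001 → 9
  0010 → 2
  0010 → 2
= 658922


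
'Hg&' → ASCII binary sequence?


String: 'Hg&'  (3 characters)
Per-character ASCII lookup:
  'H': uppercase starts at 65: 'H' = 65 + 7 = 72 → 1001000
  'g': lowercase starts at 97: 'g' = 97 + 6 = 103 → 1100111
  '&': special character: '&' = 38 → 100110
= 1001000 1100111 100110


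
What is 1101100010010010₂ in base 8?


Group into 3-bit groups: 001101100010010010
  001 = 1
  101 = 5
  100 = 4
  010 = 2
  010 = 2
  010 = 2
= 0o154222


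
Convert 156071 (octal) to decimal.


Positional values:
Position 0: 1 × 8^0 = 1
Position 1: 7 × 8^1 = 56
Position 2: 0 × 8^2 = 0
Position 3: 6 × 8^3 = 3072
Position 4: 5 × 8^4 = 20480
Position 5: 1 × 8^5 = 32768
Sum = 1 + 56 + 0 + 3072 + 20480 + 32768
= 56377


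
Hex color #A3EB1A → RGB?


Hex: #A3EB1A
R = A3₁₆ = 163
G = EB₁₆ = 235
B = 1A₁₆ = 26
= RGB(163, 235, 26)


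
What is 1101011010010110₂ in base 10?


Positional values:
Bit 1: 1 × 2^1 = 2
Bit 2: 1 × 2^2 = 4
Bit 4: 1 × 2^4 = 16
Bit 7: 1 × 2^7 = 128
Bit 9: 1 × 2^9 = 512
Bit 10: 1 × 2^10 = 1024
Bit 12: 1 × 2^12 = 4096
Bit 14: 1 × 2^14 = 16384
Bit 15: 1 × 2^15 = 32768
Sum = 2 + 4 + 16 + 128 + 512 + 1024 + 4096 + 16384 + 32768
= 54934


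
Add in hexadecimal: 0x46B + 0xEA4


Align and add column by column (LSB to MSB, each column mod 16 with carry):
  046B
+ 0EA4
  ----
  col 0: B(11) + 4(4) + 0 (carry in) = 15 → F(15), carry out 0
  col 1: 6(6) + A(10) + 0 (carry in) = 16 → 0(0), carry out 1
  col 2: 4(4) + E(14) + 1 (carry in) = 19 → 3(3), carry out 1
  col 3: 0(0) + 0(0) + 1 (carry in) = 1 → 1(1), carry out 0
Reading digits MSB→LSB: 130F
Strip leading zeros: 130F
= 0x130F


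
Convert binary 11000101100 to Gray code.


Binary: 11000101100
Gray code: G = B XOR (B >> 1)
B >> 1 = 01100010110
11000101100 XOR 01100010110:
  1 XOR 0 = 1
  1 XOR 1 = 0
  0 XOR 1 = 1
  0 XOR 0 = 0
  0 XOR 0 = 0
  1 XOR 0 = 1
  0 XOR 1 = 1
  1 XOR 0 = 1
  1 XOR 1 = 0
  0 XOR 1 = 1
  0 XOR 0 = 0
= 10100111010


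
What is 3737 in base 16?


Divide by 16 repeatedly:
3737 ÷ 16 = 233 remainder 9 (9)
233 ÷ 16 = 14 remainder 9 (9)
14 ÷ 16 = 0 remainder 14 (E)
Reading remainders bottom-up:
= 0xE99


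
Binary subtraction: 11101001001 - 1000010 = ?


Align and subtract column by column (LSB to MSB, borrowing when needed):
  11101001001
- 00001000010
  -----------
  col 0: (1 - 0 borrow-in) - 0 → 1 - 0 = 1, borrow out 0
  col 1: (0 - 0 borrow-in) - 1 → borrow from next column: (0+2) - 1 = 1, borrow out 1
  col 2: (0 - 1 borrow-in) - 0 → borrow from next column: (-1+2) - 0 = 1, borrow out 1
  col 3: (1 - 1 borrow-in) - 0 → 0 - 0 = 0, borrow out 0
  col 4: (0 - 0 borrow-in) - 0 → 0 - 0 = 0, borrow out 0
  col 5: (0 - 0 borrow-in) - 0 → 0 - 0 = 0, borrow out 0
  col 6: (1 - 0 borrow-in) - 1 → 1 - 1 = 0, borrow out 0
  col 7: (0 - 0 borrow-in) - 0 → 0 - 0 = 0, borrow out 0
  col 8: (1 - 0 borrow-in) - 0 → 1 - 0 = 1, borrow out 0
  col 9: (1 - 0 borrow-in) - 0 → 1 - 0 = 1, borrow out 0
  col 10: (1 - 0 borrow-in) - 0 → 1 - 0 = 1, borrow out 0
Reading bits MSB→LSB: 11100000111
Strip leading zeros: 11100000111
= 11100000111
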